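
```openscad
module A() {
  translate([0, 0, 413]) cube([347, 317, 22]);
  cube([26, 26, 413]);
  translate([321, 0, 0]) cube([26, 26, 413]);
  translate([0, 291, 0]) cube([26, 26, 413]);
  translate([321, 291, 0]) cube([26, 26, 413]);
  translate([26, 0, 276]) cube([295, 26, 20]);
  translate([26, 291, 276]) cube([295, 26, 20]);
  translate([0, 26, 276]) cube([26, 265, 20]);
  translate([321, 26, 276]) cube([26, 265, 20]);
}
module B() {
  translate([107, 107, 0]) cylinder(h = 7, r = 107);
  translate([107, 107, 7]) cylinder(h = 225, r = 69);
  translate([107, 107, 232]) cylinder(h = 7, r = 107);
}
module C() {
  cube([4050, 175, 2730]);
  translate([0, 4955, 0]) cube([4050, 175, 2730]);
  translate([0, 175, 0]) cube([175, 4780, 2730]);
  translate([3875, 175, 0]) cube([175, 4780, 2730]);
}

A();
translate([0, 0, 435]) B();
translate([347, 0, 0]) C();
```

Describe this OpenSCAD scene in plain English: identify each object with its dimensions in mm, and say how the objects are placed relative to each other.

A is a four-legged stool. The seat is a 347×317×22 mm slab whose top surface is at z = 435 mm; four square legs, each 26×26 mm in cross-section, run from the floor (z = 0) to the underside of the seat, each flush with a corner of the seat. Four stretchers, 26 mm wide and 20 mm tall, connect adjacent legs with their undersides at z = 276 mm, each running between the inner faces of the legs it joins and aligned with the legs' outer faces on the other axis.

B is a spool: two coaxial disc flanges of radius 107 mm and thickness 7 mm, joined by a core cylinder of radius 69 mm and height 225 mm. The lower flange rests on z = 0 and the three cylinders share a vertical axis.

C is a box-shaped house frame (walls only): outside footprint 4050×5130 mm, wall height 2730 mm, wall thickness 175 mm. The two y-facing walls run the full x-width; the two x-facing walls fit between the inner faces of the y-facing walls.

The spool is on top of the stool. The house frame is against the stool's +x side, with their −y faces flush.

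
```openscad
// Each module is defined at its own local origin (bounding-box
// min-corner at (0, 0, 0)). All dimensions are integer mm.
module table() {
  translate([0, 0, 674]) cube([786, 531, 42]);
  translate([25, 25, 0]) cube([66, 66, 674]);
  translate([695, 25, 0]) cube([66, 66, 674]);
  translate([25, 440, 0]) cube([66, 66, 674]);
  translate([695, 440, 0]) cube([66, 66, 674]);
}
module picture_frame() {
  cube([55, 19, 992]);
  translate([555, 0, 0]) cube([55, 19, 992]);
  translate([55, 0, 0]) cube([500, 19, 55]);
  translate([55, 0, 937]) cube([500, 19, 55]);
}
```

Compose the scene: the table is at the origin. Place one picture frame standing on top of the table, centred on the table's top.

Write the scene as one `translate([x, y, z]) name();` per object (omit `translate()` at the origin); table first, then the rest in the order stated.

table();
translate([88, 256, 716]) picture_frame();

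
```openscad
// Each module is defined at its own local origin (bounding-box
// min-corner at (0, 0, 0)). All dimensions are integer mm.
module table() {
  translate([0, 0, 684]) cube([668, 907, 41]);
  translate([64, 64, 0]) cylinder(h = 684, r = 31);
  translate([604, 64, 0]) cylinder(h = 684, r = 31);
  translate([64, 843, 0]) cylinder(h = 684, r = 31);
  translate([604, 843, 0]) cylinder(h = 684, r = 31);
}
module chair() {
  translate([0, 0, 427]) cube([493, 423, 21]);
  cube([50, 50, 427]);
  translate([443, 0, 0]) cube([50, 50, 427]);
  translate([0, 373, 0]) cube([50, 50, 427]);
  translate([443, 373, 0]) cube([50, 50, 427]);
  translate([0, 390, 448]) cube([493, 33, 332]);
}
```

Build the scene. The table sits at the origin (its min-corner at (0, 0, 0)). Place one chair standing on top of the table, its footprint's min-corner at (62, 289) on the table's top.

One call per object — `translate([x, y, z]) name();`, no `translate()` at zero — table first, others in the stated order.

table();
translate([62, 289, 725]) chair();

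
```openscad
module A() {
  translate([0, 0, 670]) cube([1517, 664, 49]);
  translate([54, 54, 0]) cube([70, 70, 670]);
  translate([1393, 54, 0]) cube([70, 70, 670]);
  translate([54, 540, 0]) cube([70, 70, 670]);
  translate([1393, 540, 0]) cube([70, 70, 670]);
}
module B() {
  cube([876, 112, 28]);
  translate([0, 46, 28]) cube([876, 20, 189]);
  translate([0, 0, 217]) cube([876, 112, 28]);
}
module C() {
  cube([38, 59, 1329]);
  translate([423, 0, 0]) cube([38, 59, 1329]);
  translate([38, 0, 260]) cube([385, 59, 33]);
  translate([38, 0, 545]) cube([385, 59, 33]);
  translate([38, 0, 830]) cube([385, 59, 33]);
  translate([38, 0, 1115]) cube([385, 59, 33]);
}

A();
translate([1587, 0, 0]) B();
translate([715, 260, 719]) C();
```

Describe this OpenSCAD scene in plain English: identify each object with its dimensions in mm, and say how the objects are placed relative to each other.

A is a rectangular dining table. The top is 1517×664×49 mm with its upper surface at z = 719 mm. It stands on four 70×70 mm square legs, each inset 54 mm from the nearest pair of top edges, running from the floor to the underside of the top.

B is an I-beam lying along x, 876 mm long. Overall section height 245 mm. Two flanges 112 mm wide (y) and 28 mm thick, one on the floor and one at the top; a web 20 mm thick runs between them, centred on the flange width.

C is a straight ladder. Two 38×59 mm vertical rails, 1329 mm tall, stand 461 mm apart (outside-to-outside) with their front faces coplanar on the −y side. 4 rungs, each 59 mm deep and 33 mm tall, span between the inner faces of the rails, front faces flush with the rails. The lowest rung's underside is at z = 260 mm and rungs are spaced 285 mm apart (underside to underside).

The I-beam is on the floor beside the table on its +x side. The ladder is on top of the table.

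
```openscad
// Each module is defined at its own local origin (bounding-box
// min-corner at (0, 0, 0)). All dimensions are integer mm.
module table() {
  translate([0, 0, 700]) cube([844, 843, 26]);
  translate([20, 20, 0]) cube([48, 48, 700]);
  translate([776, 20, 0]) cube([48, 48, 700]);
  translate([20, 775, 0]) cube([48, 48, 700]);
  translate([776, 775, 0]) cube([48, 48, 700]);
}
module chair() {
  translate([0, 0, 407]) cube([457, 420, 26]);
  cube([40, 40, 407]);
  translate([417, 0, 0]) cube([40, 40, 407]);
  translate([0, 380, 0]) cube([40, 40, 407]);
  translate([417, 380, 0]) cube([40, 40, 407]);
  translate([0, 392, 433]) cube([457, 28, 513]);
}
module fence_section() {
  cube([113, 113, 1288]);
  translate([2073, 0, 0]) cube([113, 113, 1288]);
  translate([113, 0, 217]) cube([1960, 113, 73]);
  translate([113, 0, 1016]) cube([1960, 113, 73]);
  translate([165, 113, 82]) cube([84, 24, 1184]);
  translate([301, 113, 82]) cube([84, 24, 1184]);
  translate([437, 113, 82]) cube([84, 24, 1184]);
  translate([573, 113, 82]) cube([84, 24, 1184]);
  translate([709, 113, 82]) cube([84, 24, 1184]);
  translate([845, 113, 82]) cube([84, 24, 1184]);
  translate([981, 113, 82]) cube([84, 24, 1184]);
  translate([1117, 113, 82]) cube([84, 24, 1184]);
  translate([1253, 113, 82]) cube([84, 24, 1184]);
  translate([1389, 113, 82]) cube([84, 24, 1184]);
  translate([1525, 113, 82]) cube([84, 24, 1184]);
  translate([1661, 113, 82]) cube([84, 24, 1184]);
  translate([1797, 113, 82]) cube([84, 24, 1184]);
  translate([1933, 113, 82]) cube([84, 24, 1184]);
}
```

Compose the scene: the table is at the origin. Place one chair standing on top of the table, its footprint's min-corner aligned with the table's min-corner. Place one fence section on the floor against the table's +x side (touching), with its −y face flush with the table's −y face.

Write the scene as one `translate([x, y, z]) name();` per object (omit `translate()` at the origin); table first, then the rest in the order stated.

table();
translate([0, 0, 726]) chair();
translate([844, 0, 0]) fence_section();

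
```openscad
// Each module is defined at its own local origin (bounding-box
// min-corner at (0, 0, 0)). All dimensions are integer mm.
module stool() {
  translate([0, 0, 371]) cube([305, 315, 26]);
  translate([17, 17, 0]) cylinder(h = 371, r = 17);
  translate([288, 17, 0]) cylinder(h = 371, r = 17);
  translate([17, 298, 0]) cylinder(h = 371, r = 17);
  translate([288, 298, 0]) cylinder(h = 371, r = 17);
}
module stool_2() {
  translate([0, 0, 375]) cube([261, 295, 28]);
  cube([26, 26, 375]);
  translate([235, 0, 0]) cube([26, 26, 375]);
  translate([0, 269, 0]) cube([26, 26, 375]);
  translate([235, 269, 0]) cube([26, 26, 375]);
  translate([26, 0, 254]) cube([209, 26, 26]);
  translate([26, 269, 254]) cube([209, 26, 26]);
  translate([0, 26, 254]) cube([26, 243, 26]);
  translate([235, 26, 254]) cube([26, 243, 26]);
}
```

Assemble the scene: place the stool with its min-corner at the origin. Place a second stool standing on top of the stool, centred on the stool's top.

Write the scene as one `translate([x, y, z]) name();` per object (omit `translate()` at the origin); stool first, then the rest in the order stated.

stool();
translate([22, 10, 397]) stool_2();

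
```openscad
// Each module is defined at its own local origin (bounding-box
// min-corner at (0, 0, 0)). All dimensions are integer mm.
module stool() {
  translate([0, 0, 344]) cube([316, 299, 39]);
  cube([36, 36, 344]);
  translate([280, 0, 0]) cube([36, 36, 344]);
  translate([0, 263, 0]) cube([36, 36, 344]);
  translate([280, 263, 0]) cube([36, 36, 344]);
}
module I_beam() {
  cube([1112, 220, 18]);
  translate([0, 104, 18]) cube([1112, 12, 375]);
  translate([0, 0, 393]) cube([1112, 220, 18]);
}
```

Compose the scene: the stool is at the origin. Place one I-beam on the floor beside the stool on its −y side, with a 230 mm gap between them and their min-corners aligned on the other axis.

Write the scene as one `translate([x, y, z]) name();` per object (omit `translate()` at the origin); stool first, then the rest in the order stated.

stool();
translate([0, -450, 0]) I_beam();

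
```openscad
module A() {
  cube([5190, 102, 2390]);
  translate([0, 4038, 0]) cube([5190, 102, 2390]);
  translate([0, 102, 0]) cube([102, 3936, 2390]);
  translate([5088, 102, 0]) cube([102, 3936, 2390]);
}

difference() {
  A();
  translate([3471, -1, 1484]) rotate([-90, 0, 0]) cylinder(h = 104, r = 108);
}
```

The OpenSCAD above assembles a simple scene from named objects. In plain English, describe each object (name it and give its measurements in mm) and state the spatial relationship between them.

A is a box-shaped house frame (walls only): outside footprint 5190×4140 mm, wall height 2390 mm, wall thickness 102 mm. The two y-facing walls run the full x-width; the two x-facing walls fit between the inner faces of the y-facing walls.

The house frame has a circular hole of radius 108 mm through its front wall, centred at (x = 3471, z = 1484).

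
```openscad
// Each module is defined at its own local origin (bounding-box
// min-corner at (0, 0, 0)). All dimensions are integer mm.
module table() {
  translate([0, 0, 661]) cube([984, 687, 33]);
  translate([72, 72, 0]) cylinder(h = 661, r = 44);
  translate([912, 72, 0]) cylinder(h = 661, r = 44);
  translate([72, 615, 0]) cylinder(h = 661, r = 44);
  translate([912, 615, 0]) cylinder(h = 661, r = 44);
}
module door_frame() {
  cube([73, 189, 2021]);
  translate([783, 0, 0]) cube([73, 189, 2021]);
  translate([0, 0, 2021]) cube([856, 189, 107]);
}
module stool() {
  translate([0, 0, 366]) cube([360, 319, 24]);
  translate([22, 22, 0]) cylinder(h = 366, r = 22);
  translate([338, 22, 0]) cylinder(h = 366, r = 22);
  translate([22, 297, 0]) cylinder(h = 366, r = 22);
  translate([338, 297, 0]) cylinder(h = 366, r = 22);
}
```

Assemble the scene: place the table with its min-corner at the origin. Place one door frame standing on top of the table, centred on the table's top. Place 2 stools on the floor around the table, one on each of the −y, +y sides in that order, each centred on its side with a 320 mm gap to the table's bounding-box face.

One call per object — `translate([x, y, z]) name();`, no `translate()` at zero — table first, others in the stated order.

table();
translate([64, 249, 694]) door_frame();
translate([312, -639, 0]) stool();
translate([312, 1007, 0]) stool();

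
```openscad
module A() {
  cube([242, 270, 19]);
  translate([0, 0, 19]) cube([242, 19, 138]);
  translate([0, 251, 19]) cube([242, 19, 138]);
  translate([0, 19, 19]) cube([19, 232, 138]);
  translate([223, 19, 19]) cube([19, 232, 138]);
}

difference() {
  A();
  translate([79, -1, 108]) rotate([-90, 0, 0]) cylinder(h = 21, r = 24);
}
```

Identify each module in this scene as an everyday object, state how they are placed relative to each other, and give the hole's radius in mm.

The subtracted cylinder has r = 24 mm.

A is an open box. The open box has a circular hole through its front wall. The hole's radius is 24 mm.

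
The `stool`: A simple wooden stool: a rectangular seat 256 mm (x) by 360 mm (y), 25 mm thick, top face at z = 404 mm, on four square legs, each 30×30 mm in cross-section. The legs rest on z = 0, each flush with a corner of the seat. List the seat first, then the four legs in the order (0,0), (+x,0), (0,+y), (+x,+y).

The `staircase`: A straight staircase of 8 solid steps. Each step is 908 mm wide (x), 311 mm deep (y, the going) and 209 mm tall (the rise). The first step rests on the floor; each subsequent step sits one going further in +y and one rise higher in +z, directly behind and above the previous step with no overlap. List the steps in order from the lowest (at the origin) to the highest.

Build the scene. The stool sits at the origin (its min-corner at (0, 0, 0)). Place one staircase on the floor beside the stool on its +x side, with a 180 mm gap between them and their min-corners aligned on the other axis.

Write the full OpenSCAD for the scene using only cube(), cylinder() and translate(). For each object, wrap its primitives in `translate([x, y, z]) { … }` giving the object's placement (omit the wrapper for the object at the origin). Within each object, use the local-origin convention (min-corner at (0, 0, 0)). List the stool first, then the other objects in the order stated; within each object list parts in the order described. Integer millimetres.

translate([0, 0, 379]) cube([256, 360, 25]);
cube([30, 30, 379]);
translate([226, 0, 0]) cube([30, 30, 379]);
translate([0, 330, 0]) cube([30, 30, 379]);
translate([226, 330, 0]) cube([30, 30, 379]);
translate([436, 0, 0]) {
  cube([908, 311, 209]);
  translate([0, 311, 209]) cube([908, 311, 209]);
  translate([0, 622, 418]) cube([908, 311, 209]);
  translate([0, 933, 627]) cube([908, 311, 209]);
  translate([0, 1244, 836]) cube([908, 311, 209]);
  translate([0, 1555, 1045]) cube([908, 311, 209]);
  translate([0, 1866, 1254]) cube([908, 311, 209]);
  translate([0, 2177, 1463]) cube([908, 311, 209]);
}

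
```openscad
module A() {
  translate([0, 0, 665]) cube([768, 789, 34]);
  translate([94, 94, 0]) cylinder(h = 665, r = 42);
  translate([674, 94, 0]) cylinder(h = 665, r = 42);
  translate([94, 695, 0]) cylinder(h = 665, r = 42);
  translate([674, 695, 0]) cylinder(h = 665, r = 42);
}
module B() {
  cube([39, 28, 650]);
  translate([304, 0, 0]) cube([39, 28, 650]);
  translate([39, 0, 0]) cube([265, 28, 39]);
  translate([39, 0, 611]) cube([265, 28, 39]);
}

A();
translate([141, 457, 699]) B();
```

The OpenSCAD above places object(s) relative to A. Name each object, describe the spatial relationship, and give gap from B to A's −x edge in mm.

The picture frame's min-x is at 141; the table's min-x is 0; gap = 141 mm.

A is a table. B is a picture frame. The picture frame is on top of the table. The gap from the picture frame to the table's −x edge is 141 mm.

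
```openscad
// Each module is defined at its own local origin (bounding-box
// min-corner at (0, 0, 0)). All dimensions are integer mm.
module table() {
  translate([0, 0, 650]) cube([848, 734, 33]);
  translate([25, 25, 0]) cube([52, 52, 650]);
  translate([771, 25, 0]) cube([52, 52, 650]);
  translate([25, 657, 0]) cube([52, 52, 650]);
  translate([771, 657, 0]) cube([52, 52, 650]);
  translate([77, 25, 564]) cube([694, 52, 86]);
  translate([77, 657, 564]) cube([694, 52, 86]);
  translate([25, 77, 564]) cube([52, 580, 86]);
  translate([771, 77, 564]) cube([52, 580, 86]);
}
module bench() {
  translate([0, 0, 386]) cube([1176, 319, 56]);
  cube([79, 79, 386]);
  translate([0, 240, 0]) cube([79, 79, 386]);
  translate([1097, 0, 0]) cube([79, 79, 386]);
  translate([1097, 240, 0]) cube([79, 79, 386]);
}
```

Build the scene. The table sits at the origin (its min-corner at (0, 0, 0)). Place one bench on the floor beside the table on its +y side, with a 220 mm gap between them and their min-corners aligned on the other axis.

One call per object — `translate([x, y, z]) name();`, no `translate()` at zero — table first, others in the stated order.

table();
translate([0, 954, 0]) bench();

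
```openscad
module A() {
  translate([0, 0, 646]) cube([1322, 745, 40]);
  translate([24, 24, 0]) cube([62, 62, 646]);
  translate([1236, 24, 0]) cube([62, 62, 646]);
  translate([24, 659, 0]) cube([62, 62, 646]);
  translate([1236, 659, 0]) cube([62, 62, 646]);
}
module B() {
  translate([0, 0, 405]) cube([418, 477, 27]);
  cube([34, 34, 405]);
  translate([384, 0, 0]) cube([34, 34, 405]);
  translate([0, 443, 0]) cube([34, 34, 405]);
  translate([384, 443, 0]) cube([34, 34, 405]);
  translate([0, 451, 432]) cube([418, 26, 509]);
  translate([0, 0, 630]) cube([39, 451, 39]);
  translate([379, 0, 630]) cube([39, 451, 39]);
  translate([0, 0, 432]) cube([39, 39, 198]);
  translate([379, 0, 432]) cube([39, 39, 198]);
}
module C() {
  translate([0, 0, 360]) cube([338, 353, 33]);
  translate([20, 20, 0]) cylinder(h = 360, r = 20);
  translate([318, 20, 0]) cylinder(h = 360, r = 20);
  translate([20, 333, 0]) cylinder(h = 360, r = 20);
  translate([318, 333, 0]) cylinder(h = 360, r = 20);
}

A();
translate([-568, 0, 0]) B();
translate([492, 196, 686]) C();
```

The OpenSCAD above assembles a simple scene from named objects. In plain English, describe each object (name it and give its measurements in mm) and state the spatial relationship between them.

A is a table: top 1322 mm (x) × 745 mm (y), 40 mm thick, upper face at z = 686 mm, on four 62×62 mm square legs, each inset 24 mm from the nearest pair of top edges, running from z = 0 to the bottom of the top.

B is a chair: 418×477 mm seat, 27 mm thick, top at z = 432 mm, on four 34 mm square corner legs flush with the seat edges. A 26 mm thick backrest slab spans the full seat width, extending 509 mm above the seat top, its back face flush with the seat's +y edge. Two armrests of 39×39 mm section run along each side from the seat's front edge to the front of the backrest, top faces 237 mm above the seat top and outer faces flush with the seat's x-edges; a 39×39 mm post under the front of each armrest stands on the seat at the front corner.

C is a four-legged stool. The seat is 338×353 mm, 33 mm thick, top at z = 393 mm. It stands on four round legs, each 40 mm in diameter, from z = 0 to the seat underside, each leg's axis is inset half a diameter from the nearest pair of seat edges (so the leg's bounding box is flush with the corner).

The chair is on the floor beside the table on its −x side. The stool is on top of the table, centred.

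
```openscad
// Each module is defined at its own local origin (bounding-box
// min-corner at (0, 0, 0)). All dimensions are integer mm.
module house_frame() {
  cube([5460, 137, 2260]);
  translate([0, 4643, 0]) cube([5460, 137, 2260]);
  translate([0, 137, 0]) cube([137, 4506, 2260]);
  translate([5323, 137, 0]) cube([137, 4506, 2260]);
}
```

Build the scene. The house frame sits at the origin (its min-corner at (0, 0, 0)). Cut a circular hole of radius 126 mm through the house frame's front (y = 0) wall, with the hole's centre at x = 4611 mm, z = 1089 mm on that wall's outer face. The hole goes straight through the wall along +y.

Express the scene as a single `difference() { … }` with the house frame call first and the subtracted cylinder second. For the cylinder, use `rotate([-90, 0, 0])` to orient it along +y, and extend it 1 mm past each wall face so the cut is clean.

difference() {
  house_frame();
  translate([4611, -1, 1089]) rotate([-90, 0, 0]) cylinder(h = 139, r = 126);
}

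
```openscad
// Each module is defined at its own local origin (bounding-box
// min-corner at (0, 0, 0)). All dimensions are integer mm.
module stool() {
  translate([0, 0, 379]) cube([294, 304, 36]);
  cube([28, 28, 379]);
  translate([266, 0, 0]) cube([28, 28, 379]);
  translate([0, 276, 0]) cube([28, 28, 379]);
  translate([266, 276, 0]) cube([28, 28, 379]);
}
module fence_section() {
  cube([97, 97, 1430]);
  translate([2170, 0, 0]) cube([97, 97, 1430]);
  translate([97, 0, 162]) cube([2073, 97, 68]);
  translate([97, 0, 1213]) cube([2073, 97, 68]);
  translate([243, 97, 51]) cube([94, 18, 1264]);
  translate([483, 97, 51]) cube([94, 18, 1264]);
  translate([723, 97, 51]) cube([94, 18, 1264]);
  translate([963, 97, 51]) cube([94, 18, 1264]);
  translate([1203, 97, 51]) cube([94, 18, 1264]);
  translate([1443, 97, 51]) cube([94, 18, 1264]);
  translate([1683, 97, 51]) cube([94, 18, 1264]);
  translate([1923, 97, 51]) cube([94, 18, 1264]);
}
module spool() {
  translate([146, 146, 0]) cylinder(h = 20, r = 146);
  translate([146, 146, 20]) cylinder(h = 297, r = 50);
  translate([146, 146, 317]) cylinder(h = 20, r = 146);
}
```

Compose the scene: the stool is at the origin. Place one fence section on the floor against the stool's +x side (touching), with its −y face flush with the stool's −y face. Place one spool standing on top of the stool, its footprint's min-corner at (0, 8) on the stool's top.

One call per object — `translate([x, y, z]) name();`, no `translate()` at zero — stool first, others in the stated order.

stool();
translate([294, 0, 0]) fence_section();
translate([0, 8, 415]) spool();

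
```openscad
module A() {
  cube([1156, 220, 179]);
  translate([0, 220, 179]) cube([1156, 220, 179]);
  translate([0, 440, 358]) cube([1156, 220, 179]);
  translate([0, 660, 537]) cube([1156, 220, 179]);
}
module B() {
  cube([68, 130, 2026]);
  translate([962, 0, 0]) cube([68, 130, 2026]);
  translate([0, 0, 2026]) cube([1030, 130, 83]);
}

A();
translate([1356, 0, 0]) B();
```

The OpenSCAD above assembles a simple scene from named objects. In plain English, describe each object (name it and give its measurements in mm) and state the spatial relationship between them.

A is a straight staircase of 4 solid steps. Each step is 1156 mm wide (x), 220 mm deep (y, the going) and 179 mm tall (the rise). The first step rests on the floor; each subsequent step sits one going further in +y and one rise higher in +z, directly behind and above the previous step with no overlap.

B is a door frame. The clear opening is 894 mm wide and 2026 mm high. Two 68 mm wide jambs, 130 mm deep, stand either side of the opening from the floor to the top of the opening. A 83 mm thick head sits across the top of both jambs, spanning the full outside width of the frame.

The door frame is on the floor beside the staircase on its +x side.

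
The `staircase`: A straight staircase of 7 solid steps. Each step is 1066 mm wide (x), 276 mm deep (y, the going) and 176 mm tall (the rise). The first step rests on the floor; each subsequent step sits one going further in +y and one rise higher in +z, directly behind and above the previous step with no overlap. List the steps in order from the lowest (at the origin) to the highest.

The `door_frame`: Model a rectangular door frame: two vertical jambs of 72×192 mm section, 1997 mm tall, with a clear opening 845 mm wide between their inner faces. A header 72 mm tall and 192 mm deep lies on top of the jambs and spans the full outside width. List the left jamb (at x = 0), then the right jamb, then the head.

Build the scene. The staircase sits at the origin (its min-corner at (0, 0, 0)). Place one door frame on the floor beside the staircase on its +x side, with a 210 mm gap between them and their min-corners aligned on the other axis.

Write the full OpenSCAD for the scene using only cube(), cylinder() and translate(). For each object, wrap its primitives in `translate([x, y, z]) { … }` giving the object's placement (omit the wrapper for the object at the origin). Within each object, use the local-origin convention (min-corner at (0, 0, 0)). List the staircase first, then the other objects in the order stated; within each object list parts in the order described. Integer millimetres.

cube([1066, 276, 176]);
translate([0, 276, 176]) cube([1066, 276, 176]);
translate([0, 552, 352]) cube([1066, 276, 176]);
translate([0, 828, 528]) cube([1066, 276, 176]);
translate([0, 1104, 704]) cube([1066, 276, 176]);
translate([0, 1380, 880]) cube([1066, 276, 176]);
translate([0, 1656, 1056]) cube([1066, 276, 176]);
translate([1276, 0, 0]) {
  cube([72, 192, 1997]);
  translate([917, 0, 0]) cube([72, 192, 1997]);
  translate([0, 0, 1997]) cube([989, 192, 72]);
}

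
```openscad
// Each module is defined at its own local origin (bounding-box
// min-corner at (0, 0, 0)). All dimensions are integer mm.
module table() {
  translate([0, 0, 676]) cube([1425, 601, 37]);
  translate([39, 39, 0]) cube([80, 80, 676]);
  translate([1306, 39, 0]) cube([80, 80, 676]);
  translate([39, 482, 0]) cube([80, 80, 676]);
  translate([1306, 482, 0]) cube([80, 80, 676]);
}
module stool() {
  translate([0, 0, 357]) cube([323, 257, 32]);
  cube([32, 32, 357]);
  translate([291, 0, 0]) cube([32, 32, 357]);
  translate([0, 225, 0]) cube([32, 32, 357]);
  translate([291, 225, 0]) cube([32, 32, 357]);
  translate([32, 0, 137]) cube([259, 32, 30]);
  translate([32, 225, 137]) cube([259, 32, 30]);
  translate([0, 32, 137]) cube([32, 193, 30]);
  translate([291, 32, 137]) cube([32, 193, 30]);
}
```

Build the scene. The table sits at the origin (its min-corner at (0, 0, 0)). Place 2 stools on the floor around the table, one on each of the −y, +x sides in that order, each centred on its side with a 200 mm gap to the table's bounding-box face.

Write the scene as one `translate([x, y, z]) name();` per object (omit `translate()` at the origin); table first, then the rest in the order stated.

table();
translate([551, -457, 0]) stool();
translate([1625, 172, 0]) stool();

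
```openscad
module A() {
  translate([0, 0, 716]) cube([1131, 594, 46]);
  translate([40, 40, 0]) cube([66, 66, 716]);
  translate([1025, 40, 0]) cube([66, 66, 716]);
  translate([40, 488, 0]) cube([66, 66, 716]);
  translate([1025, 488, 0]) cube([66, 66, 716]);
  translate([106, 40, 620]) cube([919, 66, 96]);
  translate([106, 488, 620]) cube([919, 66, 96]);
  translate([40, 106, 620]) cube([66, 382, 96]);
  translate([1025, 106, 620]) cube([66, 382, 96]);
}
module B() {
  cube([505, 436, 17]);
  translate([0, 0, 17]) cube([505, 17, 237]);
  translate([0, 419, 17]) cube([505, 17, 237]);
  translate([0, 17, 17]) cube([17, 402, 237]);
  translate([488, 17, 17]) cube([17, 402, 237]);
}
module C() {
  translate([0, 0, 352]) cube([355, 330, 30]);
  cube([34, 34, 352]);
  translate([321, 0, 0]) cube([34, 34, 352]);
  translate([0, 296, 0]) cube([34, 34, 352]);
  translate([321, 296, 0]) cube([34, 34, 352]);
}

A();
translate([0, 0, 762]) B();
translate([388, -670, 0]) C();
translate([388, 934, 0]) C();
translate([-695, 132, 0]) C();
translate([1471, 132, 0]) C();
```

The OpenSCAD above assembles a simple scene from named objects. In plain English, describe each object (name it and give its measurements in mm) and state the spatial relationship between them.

A is a table: top 1131 mm (x) × 594 mm (y), 46 mm thick, upper face at z = 762 mm, on four 66×66 mm square legs, each inset 40 mm from the nearest pair of top edges, running from z = 0 to the bottom of the top. Four apron rails, 66 mm thick and 96 mm tall, run between adjacent legs with their top edges flush with the underside of the top and their outer faces flush with the legs' outer faces.

B is an open-topped rectangular box: outside dimensions 505×436×254 mm, with a uniform wall and base thickness of 17 mm. The base is a full 505×436 slab on the floor; four walls sit on top of the base. The front and back walls (the −y and +y sides) span the full width; the two side walls fit between them.

C is a four-legged stool. The seat is 355×330 mm, 30 mm thick, top at z = 382 mm. It stands on four square legs, each 34×34 mm in cross-section, from z = 0 to the seat underside, each flush with a corner of the seat.

The open box is on top of the table. Four stools sit around the table at the −y, +y, −x, +x sides.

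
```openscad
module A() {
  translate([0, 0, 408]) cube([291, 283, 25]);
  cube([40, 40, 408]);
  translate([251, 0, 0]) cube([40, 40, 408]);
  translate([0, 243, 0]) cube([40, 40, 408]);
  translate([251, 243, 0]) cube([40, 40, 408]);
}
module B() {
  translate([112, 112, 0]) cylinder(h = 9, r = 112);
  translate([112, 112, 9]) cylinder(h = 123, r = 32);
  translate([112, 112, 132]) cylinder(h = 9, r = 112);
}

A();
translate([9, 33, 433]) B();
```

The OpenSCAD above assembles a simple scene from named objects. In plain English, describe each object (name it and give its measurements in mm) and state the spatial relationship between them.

A is a simple wooden stool: a rectangular seat 291 mm (x) by 283 mm (y), 25 mm thick, top face at z = 433 mm, on four square legs, each 40×40 mm in cross-section. The legs rest on z = 0, each flush with a corner of the seat.

B is a spool: two coaxial disc flanges of radius 112 mm and thickness 9 mm, joined by a core cylinder of radius 32 mm and height 123 mm. The lower flange rests on z = 0 and the three cylinders share a vertical axis.

The spool is on top of the stool.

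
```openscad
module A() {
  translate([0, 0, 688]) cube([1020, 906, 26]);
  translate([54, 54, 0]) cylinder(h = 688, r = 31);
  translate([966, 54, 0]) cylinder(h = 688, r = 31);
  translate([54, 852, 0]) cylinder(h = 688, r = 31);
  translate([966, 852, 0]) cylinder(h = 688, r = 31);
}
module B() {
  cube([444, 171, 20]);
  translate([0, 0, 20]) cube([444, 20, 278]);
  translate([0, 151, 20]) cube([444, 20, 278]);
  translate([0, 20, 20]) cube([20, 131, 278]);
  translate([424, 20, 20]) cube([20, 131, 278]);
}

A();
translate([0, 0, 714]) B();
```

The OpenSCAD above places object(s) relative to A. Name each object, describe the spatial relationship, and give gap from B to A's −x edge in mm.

A is a table. B is an open box. The open box is on top of the table. The gap from the open box to the table's −x edge is 0 mm.

The open box's min-x is at 0; the table's min-x is 0; gap = 0 mm.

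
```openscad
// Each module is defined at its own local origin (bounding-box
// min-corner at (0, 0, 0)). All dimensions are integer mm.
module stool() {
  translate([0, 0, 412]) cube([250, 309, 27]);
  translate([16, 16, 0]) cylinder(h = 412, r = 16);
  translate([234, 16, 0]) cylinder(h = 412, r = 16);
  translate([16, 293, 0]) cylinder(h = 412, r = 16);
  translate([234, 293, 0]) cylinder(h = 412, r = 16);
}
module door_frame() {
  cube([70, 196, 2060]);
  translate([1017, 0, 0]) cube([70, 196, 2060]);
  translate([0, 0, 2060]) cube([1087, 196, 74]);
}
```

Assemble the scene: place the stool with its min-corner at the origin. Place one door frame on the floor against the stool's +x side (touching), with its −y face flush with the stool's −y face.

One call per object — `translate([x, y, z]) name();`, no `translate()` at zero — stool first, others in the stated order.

stool();
translate([250, 0, 0]) door_frame();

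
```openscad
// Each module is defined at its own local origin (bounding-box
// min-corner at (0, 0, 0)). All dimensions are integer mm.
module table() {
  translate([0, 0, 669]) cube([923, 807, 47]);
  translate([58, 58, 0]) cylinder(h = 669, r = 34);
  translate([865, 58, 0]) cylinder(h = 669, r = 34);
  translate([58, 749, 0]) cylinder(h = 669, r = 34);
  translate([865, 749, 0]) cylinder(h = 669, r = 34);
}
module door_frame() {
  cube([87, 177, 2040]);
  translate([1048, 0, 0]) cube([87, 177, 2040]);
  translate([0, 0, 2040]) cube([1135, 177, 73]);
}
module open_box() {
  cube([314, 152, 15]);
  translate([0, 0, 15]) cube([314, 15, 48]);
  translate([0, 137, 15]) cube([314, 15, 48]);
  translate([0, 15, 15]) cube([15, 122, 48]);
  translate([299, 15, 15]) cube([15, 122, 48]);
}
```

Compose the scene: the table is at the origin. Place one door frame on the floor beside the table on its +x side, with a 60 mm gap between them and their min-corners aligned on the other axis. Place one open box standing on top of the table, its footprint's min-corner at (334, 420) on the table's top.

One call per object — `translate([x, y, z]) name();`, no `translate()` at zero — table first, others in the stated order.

table();
translate([983, 0, 0]) door_frame();
translate([334, 420, 716]) open_box();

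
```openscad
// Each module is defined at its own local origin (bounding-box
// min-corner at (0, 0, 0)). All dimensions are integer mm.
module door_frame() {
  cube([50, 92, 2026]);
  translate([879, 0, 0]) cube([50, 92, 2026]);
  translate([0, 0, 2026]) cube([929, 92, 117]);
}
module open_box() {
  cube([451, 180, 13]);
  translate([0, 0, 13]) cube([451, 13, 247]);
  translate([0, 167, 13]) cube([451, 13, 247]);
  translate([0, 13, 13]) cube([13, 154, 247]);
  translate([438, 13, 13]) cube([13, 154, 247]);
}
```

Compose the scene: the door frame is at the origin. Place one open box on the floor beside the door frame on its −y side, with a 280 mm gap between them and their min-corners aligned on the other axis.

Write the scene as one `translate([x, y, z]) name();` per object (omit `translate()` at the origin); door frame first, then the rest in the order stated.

door_frame();
translate([0, -460, 0]) open_box();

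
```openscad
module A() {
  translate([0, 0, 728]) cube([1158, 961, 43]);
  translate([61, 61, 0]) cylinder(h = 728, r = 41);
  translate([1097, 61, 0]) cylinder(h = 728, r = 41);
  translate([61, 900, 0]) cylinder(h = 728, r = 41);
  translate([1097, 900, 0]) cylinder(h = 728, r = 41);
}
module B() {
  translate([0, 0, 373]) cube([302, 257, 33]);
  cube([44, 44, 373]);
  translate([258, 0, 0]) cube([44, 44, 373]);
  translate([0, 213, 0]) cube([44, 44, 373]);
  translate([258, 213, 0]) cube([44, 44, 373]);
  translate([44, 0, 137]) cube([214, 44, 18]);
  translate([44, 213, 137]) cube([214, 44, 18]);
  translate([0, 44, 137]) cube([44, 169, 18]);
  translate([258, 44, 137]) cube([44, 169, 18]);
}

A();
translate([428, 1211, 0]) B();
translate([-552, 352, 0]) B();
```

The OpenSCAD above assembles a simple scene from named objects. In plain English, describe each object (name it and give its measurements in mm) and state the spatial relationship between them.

A is a table with a 1158×961 mm rectangular top, 43 mm thick, top surface at z = 771 mm, supported by four round legs of 82 mm diameter, each leg's bounding box inset 20 mm from the nearest pair of top edges, running from the floor.

B is a four-legged stool. The seat is a 302×257×33 mm slab whose top surface is at z = 406 mm; four square legs, each 44×44 mm in cross-section, run from the floor (z = 0) to the underside of the seat, each flush with a corner of the seat. Four stretchers, 44 mm wide and 18 mm tall, connect adjacent legs with their undersides at z = 137 mm, each running between the inner faces of the legs it joins and aligned with the legs' outer faces on the other axis.

Two stools sit around the table at the +y, −x sides.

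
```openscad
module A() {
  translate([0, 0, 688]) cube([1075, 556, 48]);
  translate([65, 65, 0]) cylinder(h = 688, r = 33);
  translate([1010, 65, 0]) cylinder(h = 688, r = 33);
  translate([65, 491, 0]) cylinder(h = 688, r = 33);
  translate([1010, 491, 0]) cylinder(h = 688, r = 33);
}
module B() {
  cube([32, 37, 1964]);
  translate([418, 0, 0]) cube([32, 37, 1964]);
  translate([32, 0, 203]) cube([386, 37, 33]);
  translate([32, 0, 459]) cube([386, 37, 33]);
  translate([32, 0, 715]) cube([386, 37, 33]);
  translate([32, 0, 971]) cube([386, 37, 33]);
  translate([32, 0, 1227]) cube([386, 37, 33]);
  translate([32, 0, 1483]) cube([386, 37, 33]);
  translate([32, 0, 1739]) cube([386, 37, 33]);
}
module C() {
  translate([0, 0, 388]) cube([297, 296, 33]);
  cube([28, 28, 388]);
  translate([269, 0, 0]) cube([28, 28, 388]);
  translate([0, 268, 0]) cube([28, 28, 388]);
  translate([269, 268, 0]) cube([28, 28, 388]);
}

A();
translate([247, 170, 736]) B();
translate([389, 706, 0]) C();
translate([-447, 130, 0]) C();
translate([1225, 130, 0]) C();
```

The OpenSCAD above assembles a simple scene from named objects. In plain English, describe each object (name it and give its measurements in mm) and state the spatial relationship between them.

A is a table: top 1075 mm (x) × 556 mm (y), 48 mm thick, upper face at z = 736 mm, on four round legs of 66 mm diameter, each leg's bounding box inset 32 mm from the nearest pair of top edges, running from z = 0 to the bottom of the top.

B is a wooden ladder with two side rails of 32×37 mm section and 1964 mm height, set 450 mm apart overall. Between them run 7 rectangular rungs (37 mm deep, 33 mm thick), front faces flush with the rails' −y face. The bottom of the first rung is 203 mm above the floor and each subsequent rung is 256 mm higher than the one below.

C is a four-legged stool. The seat is a 297×296×33 mm slab whose top surface is at z = 421 mm; four square legs, each 28×28 mm in cross-section, run from the floor (z = 0) to the underside of the seat, each flush with a corner of the seat.

The ladder is on top of the table. Three stools sit around the table at the +y, −x, +x sides.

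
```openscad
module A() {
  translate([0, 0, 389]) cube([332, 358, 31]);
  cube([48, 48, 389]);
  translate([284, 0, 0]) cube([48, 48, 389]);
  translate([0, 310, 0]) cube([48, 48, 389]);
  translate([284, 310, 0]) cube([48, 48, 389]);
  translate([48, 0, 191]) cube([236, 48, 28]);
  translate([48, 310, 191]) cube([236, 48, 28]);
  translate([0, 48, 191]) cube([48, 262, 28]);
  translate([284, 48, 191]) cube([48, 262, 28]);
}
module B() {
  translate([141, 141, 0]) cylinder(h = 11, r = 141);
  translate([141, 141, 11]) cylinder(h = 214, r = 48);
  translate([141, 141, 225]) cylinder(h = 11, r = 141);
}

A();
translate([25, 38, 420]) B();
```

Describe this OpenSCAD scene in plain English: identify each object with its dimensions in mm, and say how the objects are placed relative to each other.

A is a simple wooden stool: a rectangular seat 332 mm (x) by 358 mm (y), 31 mm thick, top face at z = 420 mm, on four square legs, each 48×48 mm in cross-section. The legs rest on z = 0, each flush with a corner of the seat. Four stretchers, 48 mm wide and 28 mm tall, connect adjacent legs with their undersides at z = 191 mm, each running between the inner faces of the legs it joins and aligned with the legs' outer faces on the other axis.

B is a spool: two coaxial disc flanges of radius 141 mm and thickness 11 mm, joined by a core cylinder of radius 48 mm and height 214 mm. The lower flange rests on z = 0 and the three cylinders share a vertical axis.

The spool is on top of the stool, centred.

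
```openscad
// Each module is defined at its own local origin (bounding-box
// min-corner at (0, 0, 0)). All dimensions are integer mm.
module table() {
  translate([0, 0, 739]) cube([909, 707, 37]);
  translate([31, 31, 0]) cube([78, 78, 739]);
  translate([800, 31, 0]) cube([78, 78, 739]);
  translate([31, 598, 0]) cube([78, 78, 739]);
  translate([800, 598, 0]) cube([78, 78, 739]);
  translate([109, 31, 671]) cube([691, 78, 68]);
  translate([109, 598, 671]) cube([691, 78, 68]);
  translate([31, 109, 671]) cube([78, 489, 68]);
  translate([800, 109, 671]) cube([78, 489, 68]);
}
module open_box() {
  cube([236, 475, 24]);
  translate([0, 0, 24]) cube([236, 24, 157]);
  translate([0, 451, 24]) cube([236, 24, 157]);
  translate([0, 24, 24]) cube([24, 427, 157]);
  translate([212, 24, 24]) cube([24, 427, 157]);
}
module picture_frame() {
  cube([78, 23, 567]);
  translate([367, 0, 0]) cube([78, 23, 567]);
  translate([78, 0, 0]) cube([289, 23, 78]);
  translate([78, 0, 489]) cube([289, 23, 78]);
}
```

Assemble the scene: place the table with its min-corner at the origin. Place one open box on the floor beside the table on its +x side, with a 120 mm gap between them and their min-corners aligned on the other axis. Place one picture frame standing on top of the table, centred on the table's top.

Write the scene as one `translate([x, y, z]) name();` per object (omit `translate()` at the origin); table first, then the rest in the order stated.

table();
translate([1029, 0, 0]) open_box();
translate([232, 342, 776]) picture_frame();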